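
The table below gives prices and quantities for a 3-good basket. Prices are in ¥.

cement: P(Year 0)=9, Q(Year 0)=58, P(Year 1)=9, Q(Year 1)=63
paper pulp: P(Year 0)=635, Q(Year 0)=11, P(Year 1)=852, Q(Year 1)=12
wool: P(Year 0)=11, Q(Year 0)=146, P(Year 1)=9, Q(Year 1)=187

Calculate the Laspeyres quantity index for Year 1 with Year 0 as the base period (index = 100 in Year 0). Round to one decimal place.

Laspeyres quantity index uses base-period prices as weights.
ΣP(Year 0)·Q(Year 1) = 9×63 + 635×12 + 11×187 = 567 + 7620 + 2057 = 10244
ΣP(Year 0)·Q(Year 0) = 9×58 + 635×11 + 11×146 = 522 + 6985 + 1606 = 9113
Index = 10244 / 9113 × 100 = 112.4108

112.4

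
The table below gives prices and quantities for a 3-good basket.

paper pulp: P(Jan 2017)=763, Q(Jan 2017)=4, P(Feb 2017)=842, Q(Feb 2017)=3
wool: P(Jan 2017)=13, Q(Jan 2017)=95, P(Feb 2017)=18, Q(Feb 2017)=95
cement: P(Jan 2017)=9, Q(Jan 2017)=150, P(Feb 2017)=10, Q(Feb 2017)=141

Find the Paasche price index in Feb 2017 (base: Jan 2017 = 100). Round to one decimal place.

117.8

Paasche price index uses current-period quantities as weights.
ΣP(Feb 2017)·Q(Feb 2017) = 842×3 + 18×95 + 10×141 = 2526 + 1710 + 1410 = 5646
ΣP(Jan 2017)·Q(Feb 2017) = 763×3 + 13×95 + 9×141 = 2289 + 1235 + 1269 = 4793
Index = 5646 / 4793 × 100 = 117.7968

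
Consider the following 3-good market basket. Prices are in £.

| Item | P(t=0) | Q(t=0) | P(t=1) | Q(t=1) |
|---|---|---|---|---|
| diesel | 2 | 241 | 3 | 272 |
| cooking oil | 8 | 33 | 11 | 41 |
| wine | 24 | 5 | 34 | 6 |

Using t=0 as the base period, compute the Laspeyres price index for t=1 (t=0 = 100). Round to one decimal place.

145.0

Laspeyres price index uses base-period quantities as weights.
ΣP(t=1)·Q(t=0) = 3×241 + 11×33 + 34×5 = 723 + 363 + 170 = 1256
ΣP(t=0)·Q(t=0) = 2×241 + 8×33 + 24×5 = 482 + 264 + 120 = 866
Index = 1256 / 866 × 100 = 145.0346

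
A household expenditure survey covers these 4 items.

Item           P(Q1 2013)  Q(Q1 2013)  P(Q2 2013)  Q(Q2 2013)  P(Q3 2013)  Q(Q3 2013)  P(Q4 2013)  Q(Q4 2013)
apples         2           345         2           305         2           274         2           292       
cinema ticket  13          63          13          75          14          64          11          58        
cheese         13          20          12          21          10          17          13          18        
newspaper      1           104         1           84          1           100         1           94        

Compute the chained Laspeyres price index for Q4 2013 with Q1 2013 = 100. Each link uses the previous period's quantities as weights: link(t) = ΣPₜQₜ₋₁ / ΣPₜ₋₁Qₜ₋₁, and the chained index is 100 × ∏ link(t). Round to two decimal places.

92.35

Link Q1 2013→Q2 2013:
ΣP(Q2 2013)Q(Q1 2013) = 2×345 + 13×63 + 12×20 + 1×104 = 690 + 819 + 240 + 104 = 1853
ΣP(Q1 2013)Q(Q1 2013) = 2×345 + 13×63 + 13×20 + 1×104 = 690 + 819 + 260 + 104 = 1873
link = 1853/1873 = 0.989322
Link Q2 2013→Q3 2013:
ΣP(Q3 2013)Q(Q2 2013) = 2×305 + 14×75 + 10×21 + 1×84 = 610 + 1050 + 210 + 84 = 1954
ΣP(Q2 2013)Q(Q2 2013) = 2×305 + 13×75 + 12×21 + 1×84 = 610 + 975 + 252 + 84 = 1921
link = 1954/1921 = 1.017179
Link Q3 2013→Q4 2013:
ΣP(Q4 2013)Q(Q3 2013) = 2×274 + 11×64 + 13×17 + 1×100 = 548 + 704 + 221 + 100 = 1573
ΣP(Q3 2013)Q(Q3 2013) = 2×274 + 14×64 + 10×17 + 1×100 = 548 + 896 + 170 + 100 = 1714
link = 1573/1714 = 0.917736
Chained index = 100 × 0.989322 × 1.017179 × 0.917736 = 92.3534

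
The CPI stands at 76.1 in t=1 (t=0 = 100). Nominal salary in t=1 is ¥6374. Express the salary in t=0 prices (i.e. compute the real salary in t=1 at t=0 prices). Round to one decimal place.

8375.8

Real = Nominal ÷ (Index/100) = 6374 ÷ (76.1/100)
     = 6374 ÷ 0.761 = 8375.8213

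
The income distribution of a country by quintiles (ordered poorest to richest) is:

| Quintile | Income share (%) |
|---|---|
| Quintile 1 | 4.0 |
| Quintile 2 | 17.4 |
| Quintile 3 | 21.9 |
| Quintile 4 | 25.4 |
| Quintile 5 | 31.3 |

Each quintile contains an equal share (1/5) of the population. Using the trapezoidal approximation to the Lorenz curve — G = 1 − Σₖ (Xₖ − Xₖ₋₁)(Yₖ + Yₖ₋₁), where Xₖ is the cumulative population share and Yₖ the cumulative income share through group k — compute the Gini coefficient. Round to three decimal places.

0.250

Cumulative income shares Yₖ: 0.0400, 0.2140, 0.4330, 0.6870, 1.0000
Σ (Xₖ−Xₖ₋₁)(Yₖ+Yₖ₋₁) = (1/5)(0.0400+0.0000) + (1/5)(0.2140+0.0400) + (1/5)(0.4330+0.2140) + (1/5)(0.6870+0.4330) + (1/5)(1.0000+0.6870)
  = 0.0080 + 0.0508 + 0.1294 + 0.2240 + 0.3374 = 0.7496
G = 1 − 0.7496 = 0.2504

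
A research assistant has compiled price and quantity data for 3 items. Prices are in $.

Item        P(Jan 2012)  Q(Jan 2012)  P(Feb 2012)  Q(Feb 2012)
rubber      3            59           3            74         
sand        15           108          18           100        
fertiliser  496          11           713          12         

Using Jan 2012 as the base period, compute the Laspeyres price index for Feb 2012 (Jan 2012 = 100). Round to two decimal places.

137.38

Laspeyres price index uses base-period quantities as weights.
ΣP(Feb 2012)·Q(Jan 2012) = 3×59 + 18×108 + 713×11 = 177 + 1944 + 7843 = 9964
ΣP(Jan 2012)·Q(Jan 2012) = 3×59 + 15×108 + 496×11 = 177 + 1620 + 5456 = 7253
Index = 9964 / 7253 × 100 = 137.3776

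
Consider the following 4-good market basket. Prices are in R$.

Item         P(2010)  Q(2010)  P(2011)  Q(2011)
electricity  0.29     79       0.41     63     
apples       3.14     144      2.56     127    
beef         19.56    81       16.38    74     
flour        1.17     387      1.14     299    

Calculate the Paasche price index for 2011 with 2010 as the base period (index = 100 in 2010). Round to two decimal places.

Paasche price index uses current-period quantities as weights.
ΣP(2011)·Q(2011) = 0.41×63 + 2.56×127 + 16.38×74 + 1.14×299 = 25.83 + 325.12 + 1212.12 + 340.86 = 1903.93
ΣP(2010)·Q(2011) = 0.29×63 + 3.14×127 + 19.56×74 + 1.17×299 = 18.27 + 398.78 + 1447.44 + 349.83 = 2214.32
Index = 1903.93 / 2214.32 × 100 = 85.9826

85.98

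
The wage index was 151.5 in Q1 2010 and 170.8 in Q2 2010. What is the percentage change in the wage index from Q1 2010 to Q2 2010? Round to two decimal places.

12.74%

Change = (170.8 − 151.5) / 151.5 × 100
       = 19.3 / 151.5 × 100 = 12.7393%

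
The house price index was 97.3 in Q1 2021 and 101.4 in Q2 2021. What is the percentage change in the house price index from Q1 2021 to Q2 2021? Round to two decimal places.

4.21%

Change = (101.4 − 97.3) / 97.3 × 100
       = 4.1 / 97.3 × 100 = 4.2138%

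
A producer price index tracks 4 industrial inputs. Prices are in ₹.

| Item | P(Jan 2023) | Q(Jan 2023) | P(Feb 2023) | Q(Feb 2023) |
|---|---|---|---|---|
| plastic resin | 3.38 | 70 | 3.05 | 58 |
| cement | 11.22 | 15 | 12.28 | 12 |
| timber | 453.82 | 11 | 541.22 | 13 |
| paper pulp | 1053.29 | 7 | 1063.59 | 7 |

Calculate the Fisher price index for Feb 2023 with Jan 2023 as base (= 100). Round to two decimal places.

Laspeyres component (base-period weights):
ΣP(Feb 2023)Q(Jan 2023) = 3.05×70 + 12.28×15 + 541.22×11 + 1063.59×7 = 213.5 + 184.2 + 5953.42 + 7445.13 = 13796.25
ΣP(Jan 2023)Q(Jan 2023) = 3.38×70 + 11.22×15 + 453.82×11 + 1053.29×7 = 236.6 + 168.3 + 4992.02 + 7373.03 = 12769.95
L = 13796.25 / 12769.95 × 100 = 108.0368
Paasche component (current-period weights):
ΣP(Feb 2023)Q(Feb 2023) = 3.05×58 + 12.28×12 + 541.22×13 + 1063.59×7 = 176.9 + 147.36 + 7035.86 + 7445.13 = 14805.25
ΣP(Jan 2023)Q(Feb 2023) = 3.38×58 + 11.22×12 + 453.82×13 + 1053.29×7 = 196.04 + 134.64 + 5899.66 + 7373.03 = 13603.37
P = 14805.25 / 13603.37 × 100 = 108.8352
Fisher = √(L × P) = √(108.0368 × 108.8352) = 108.4353

108.44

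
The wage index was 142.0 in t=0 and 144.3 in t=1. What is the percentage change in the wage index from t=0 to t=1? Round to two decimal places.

Change = (144.3 − 142.0) / 142.0 × 100
       = 2.3 / 142.0 × 100 = 1.6197%

1.62%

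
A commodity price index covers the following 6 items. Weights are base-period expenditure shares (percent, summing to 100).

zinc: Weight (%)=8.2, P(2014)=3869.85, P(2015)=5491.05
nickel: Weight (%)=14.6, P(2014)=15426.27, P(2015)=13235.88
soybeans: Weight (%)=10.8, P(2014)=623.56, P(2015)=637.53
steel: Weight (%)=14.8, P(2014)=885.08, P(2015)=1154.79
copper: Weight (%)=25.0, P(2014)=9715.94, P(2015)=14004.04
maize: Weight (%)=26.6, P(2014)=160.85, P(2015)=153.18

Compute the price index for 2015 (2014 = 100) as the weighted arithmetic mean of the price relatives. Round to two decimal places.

115.88

zinc: 8.2 × (5491.05/3869.85) = 8.2 × 1.418931 = 11.6352
nickel: 14.6 × (13235.88/15426.27) = 14.6 × 0.858009 = 12.5269
soybeans: 10.8 × (637.53/623.56) = 10.8 × 1.022404 = 11.0420
steel: 14.8 × (1154.79/885.08) = 14.8 × 1.304730 = 19.3100
copper: 25.0 × (14004.04/9715.94) = 25.0 × 1.441347 = 36.0337
maize: 26.6 × (153.18/160.85) = 26.6 × 0.952316 = 25.3316
Index = Σ wᵢ·(p₁ᵢ/p₀ᵢ) = 11.6352 + 12.5269 + 11.0420 + 19.3100 + 36.0337 + 25.3316 = 115.8794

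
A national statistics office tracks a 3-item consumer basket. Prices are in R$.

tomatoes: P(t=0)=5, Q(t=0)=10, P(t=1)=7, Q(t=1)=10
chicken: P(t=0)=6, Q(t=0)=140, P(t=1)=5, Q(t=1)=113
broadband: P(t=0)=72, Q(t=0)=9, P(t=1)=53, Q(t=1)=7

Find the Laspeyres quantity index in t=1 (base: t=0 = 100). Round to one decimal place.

80.1

Laspeyres quantity index uses base-period prices as weights.
ΣP(t=0)·Q(t=1) = 5×10 + 6×113 + 72×7 = 50 + 678 + 504 = 1232
ΣP(t=0)·Q(t=0) = 5×10 + 6×140 + 72×9 = 50 + 840 + 648 = 1538
Index = 1232 / 1538 × 100 = 80.1040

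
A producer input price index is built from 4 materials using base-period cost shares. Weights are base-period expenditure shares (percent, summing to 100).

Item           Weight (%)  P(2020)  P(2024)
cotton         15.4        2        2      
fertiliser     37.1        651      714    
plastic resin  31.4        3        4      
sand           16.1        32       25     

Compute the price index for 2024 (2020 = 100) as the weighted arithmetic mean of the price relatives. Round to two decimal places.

110.54

cotton: 15.4 × (2/2) = 15.4 × 1.000000 = 15.4000
fertiliser: 37.1 × (714/651) = 37.1 × 1.096774 = 40.6903
plastic resin: 31.4 × (4/3) = 31.4 × 1.333333 = 41.8667
sand: 16.1 × (25/32) = 16.1 × 0.781250 = 12.5781
Index = Σ wᵢ·(p₁ᵢ/p₀ᵢ) = 15.4000 + 40.6903 + 41.8667 + 12.5781 = 110.5351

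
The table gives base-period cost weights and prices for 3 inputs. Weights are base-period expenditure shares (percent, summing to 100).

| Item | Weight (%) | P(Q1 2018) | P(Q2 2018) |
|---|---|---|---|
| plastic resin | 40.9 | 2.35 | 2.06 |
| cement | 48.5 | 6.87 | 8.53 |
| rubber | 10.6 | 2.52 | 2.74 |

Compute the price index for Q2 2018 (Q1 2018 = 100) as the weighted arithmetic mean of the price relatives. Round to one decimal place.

plastic resin: 40.9 × (2.06/2.35) = 40.9 × 0.876596 = 35.8528
cement: 48.5 × (8.53/6.87) = 48.5 × 1.241630 = 60.2191
rubber: 10.6 × (2.74/2.52) = 10.6 × 1.087302 = 11.5254
Index = Σ wᵢ·(p₁ᵢ/p₀ᵢ) = 35.8528 + 60.2191 + 11.5254 = 107.5972

107.6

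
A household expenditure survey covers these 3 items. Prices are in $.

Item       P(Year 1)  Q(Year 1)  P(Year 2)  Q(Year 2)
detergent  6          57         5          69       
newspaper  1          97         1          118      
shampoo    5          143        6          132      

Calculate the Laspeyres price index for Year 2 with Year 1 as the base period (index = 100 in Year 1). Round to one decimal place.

Laspeyres price index uses base-period quantities as weights.
ΣP(Year 2)·Q(Year 1) = 5×57 + 1×97 + 6×143 = 285 + 97 + 858 = 1240
ΣP(Year 1)·Q(Year 1) = 6×57 + 1×97 + 5×143 = 342 + 97 + 715 = 1154
Index = 1240 / 1154 × 100 = 107.4523

107.5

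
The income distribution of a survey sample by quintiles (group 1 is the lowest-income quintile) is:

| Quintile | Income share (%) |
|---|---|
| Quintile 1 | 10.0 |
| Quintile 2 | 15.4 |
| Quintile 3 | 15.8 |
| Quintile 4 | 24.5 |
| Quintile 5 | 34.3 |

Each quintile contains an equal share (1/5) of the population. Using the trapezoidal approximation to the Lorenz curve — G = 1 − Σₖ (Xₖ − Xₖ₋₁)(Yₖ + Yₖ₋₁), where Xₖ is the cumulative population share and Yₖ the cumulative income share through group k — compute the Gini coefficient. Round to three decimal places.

0.231

Cumulative income shares Yₖ: 0.1000, 0.2540, 0.4120, 0.6570, 1.0000
Σ (Xₖ−Xₖ₋₁)(Yₖ+Yₖ₋₁) = (1/5)(0.1000+0.0000) + (1/5)(0.2540+0.1000) + (1/5)(0.4120+0.2540) + (1/5)(0.6570+0.4120) + (1/5)(1.0000+0.6570)
  = 0.0200 + 0.0708 + 0.1332 + 0.2138 + 0.3314 = 0.7692
G = 1 − 0.7692 = 0.2308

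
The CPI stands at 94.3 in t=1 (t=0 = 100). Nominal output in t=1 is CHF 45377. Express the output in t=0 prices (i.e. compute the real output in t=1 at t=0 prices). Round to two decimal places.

Real = Nominal ÷ (Index/100) = 45377 ÷ (94.3/100)
     = 45377 ÷ 0.943 = 48119.8303

48119.83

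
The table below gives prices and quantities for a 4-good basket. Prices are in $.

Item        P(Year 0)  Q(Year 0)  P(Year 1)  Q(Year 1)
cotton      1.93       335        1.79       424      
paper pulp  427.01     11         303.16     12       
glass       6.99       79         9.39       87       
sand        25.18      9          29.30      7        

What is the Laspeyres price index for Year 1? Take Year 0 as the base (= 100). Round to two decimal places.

80.68

Laspeyres price index uses base-period quantities as weights.
ΣP(Year 1)·Q(Year 0) = 1.79×335 + 303.16×11 + 9.39×79 + 29.30×9 = 599.65 + 3334.76 + 741.81 + 263.7 = 4939.92
ΣP(Year 0)·Q(Year 0) = 1.93×335 + 427.01×11 + 6.99×79 + 25.18×9 = 646.55 + 4697.11 + 552.21 + 226.62 = 6122.49
Index = 4939.92 / 6122.49 × 100 = 80.6848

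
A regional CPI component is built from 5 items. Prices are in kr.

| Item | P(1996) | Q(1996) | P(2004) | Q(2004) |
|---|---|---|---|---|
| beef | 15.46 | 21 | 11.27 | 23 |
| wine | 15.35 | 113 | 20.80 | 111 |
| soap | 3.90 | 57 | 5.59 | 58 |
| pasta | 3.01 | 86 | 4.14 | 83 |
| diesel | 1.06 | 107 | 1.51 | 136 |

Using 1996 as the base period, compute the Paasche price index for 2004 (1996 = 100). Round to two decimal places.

128.42

Paasche price index uses current-period quantities as weights.
ΣP(2004)·Q(2004) = 11.27×23 + 20.80×111 + 5.59×58 + 4.14×83 + 1.51×136 = 259.21 + 2308.8 + 324.22 + 343.62 + 205.36 = 3441.21
ΣP(1996)·Q(2004) = 15.46×23 + 15.35×111 + 3.90×58 + 3.01×83 + 1.06×136 = 355.58 + 1703.85 + 226.2 + 249.83 + 144.16 = 2679.62
Index = 3441.21 / 2679.62 × 100 = 128.4216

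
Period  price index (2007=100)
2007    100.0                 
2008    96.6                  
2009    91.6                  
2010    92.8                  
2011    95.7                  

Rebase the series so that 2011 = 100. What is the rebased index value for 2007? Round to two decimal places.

104.49

Rebased(2007) = 100.0 / 95.7 × 100 = 104.4932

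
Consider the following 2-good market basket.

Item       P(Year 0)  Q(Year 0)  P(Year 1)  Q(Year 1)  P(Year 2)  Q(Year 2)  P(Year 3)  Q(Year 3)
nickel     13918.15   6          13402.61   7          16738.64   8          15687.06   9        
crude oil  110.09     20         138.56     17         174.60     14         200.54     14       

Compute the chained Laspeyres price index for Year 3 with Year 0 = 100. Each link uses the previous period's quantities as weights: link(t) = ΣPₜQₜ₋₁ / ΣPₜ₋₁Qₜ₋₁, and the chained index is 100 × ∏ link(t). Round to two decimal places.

114.08

Link Year 0→Year 1:
ΣP(Year 1)Q(Year 0) = 13402.61×6 + 138.56×20 = 80415.66 + 2771.2 = 83186.86
ΣP(Year 0)Q(Year 0) = 13918.15×6 + 110.09×20 = 83508.9 + 2201.8 = 85710.7
link = 83186.86/85710.7 = 0.970554
Link Year 1→Year 2:
ΣP(Year 2)Q(Year 1) = 16738.64×7 + 174.60×17 = 117170.48 + 2968.2 = 120138.68
ΣP(Year 1)Q(Year 1) = 13402.61×7 + 138.56×17 = 93818.27 + 2355.52 = 96173.79
link = 120138.68/96173.79 = 1.249183
Link Year 2→Year 3:
ΣP(Year 3)Q(Year 2) = 15687.06×8 + 200.54×14 = 125496.48 + 2807.56 = 128304.04
ΣP(Year 2)Q(Year 2) = 16738.64×8 + 174.60×14 = 133909.12 + 2444.4 = 136353.52
link = 128304.04/136353.52 = 0.940966
Chained index = 100 × 0.970554 × 1.249183 × 0.940966 = 114.0827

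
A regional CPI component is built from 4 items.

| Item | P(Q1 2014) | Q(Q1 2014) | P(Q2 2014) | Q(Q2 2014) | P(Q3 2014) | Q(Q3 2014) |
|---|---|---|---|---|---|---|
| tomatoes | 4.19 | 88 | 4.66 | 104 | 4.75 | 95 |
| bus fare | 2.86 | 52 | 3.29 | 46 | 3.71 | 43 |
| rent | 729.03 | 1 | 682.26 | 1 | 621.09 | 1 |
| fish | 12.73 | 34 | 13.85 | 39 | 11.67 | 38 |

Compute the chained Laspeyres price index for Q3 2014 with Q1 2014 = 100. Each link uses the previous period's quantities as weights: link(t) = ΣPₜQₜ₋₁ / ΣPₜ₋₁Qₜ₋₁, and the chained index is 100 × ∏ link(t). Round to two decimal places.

Link Q1 2014→Q2 2014:
ΣP(Q2 2014)Q(Q1 2014) = 4.66×88 + 3.29×52 + 682.26×1 + 13.85×34 = 410.08 + 171.08 + 682.26 + 470.9 = 1734.32
ΣP(Q1 2014)Q(Q1 2014) = 4.19×88 + 2.86×52 + 729.03×1 + 12.73×34 = 368.72 + 148.72 + 729.03 + 432.82 = 1679.29
link = 1734.32/1679.29 = 1.032770
Link Q2 2014→Q3 2014:
ΣP(Q3 2014)Q(Q2 2014) = 4.75×104 + 3.71×46 + 621.09×1 + 11.67×39 = 494 + 170.66 + 621.09 + 455.13 = 1740.88
ΣP(Q2 2014)Q(Q2 2014) = 4.66×104 + 3.29×46 + 682.26×1 + 13.85×39 = 484.64 + 151.34 + 682.26 + 540.15 = 1858.39
link = 1740.88/1858.39 = 0.936768
Chained index = 100 × 1.032770 × 0.936768 = 96.7466

96.75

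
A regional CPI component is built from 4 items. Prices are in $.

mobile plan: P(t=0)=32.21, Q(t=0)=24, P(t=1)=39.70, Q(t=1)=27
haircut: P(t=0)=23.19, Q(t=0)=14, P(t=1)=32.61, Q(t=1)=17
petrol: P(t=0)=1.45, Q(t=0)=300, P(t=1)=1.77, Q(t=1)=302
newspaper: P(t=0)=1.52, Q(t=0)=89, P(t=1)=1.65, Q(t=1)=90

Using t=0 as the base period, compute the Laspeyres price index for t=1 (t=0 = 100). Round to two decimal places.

Laspeyres price index uses base-period quantities as weights.
ΣP(t=1)·Q(t=0) = 39.70×24 + 32.61×14 + 1.77×300 + 1.65×89 = 952.8 + 456.54 + 531 + 146.85 = 2087.19
ΣP(t=0)·Q(t=0) = 32.21×24 + 23.19×14 + 1.45×300 + 1.52×89 = 773.04 + 324.66 + 435 + 135.28 = 1667.98
Index = 2087.19 / 1667.98 × 100 = 125.1328

125.13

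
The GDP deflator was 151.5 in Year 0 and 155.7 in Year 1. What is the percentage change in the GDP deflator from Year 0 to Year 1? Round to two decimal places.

2.77%

Change = (155.7 − 151.5) / 151.5 × 100
       = 4.2 / 151.5 × 100 = 2.7723%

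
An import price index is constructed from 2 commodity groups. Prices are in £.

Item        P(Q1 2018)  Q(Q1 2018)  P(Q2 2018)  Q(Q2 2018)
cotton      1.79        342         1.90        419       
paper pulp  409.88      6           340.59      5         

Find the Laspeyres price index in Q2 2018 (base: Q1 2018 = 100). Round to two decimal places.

87.69

Laspeyres price index uses base-period quantities as weights.
ΣP(Q2 2018)·Q(Q1 2018) = 1.90×342 + 340.59×6 = 649.8 + 2043.54 = 2693.34
ΣP(Q1 2018)·Q(Q1 2018) = 1.79×342 + 409.88×6 = 612.18 + 2459.28 = 3071.46
Index = 2693.34 / 3071.46 × 100 = 87.6892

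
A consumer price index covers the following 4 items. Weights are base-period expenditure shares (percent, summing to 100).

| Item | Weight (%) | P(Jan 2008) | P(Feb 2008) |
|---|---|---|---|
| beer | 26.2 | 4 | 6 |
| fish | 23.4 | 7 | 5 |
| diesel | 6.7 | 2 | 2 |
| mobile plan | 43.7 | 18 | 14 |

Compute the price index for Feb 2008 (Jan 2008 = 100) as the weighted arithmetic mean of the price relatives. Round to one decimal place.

96.7

beer: 26.2 × (6/4) = 26.2 × 1.500000 = 39.3000
fish: 23.4 × (5/7) = 23.4 × 0.714286 = 16.7143
diesel: 6.7 × (2/2) = 6.7 × 1.000000 = 6.7000
mobile plan: 43.7 × (14/18) = 43.7 × 0.777778 = 33.9889
Index = Σ wᵢ·(p₁ᵢ/p₀ᵢ) = 39.3000 + 16.7143 + 6.7000 + 33.9889 = 96.7032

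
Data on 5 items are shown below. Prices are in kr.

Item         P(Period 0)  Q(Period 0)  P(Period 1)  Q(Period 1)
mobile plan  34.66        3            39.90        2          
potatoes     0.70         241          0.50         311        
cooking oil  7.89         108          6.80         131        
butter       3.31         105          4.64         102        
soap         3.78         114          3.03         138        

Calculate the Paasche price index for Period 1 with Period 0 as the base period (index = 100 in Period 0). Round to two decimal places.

Paasche price index uses current-period quantities as weights.
ΣP(Period 1)·Q(Period 1) = 39.90×2 + 0.50×311 + 6.80×131 + 4.64×102 + 3.03×138 = 79.8 + 155.5 + 890.8 + 473.28 + 418.14 = 2017.52
ΣP(Period 0)·Q(Period 1) = 34.66×2 + 0.70×311 + 7.89×131 + 3.31×102 + 3.78×138 = 69.32 + 217.7 + 1033.59 + 337.62 + 521.64 = 2179.87
Index = 2017.52 / 2179.87 × 100 = 92.5523

92.55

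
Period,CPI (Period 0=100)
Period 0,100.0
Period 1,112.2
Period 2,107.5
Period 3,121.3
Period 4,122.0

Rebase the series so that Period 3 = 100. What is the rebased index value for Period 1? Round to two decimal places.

Rebased(Period 1) = 112.2 / 121.3 × 100 = 92.4979

92.50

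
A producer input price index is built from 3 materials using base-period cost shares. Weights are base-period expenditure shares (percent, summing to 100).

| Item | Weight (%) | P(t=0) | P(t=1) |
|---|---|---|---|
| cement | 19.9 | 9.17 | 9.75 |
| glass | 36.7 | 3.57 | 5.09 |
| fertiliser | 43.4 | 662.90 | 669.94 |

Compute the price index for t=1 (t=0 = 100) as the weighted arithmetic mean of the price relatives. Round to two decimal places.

117.35

cement: 19.9 × (9.75/9.17) = 19.9 × 1.063250 = 21.1587
glass: 36.7 × (5.09/3.57) = 36.7 × 1.425770 = 52.3258
fertiliser: 43.4 × (669.94/662.90) = 43.4 × 1.010620 = 43.8609
Index = Σ wᵢ·(p₁ᵢ/p₀ᵢ) = 21.1587 + 52.3258 + 43.8609 = 117.3453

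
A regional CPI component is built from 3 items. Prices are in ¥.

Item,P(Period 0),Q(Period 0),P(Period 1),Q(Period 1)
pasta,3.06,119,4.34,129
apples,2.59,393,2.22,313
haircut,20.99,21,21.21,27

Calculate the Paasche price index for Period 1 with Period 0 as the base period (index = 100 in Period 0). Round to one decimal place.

103.1

Paasche price index uses current-period quantities as weights.
ΣP(Period 1)·Q(Period 1) = 4.34×129 + 2.22×313 + 21.21×27 = 559.86 + 694.86 + 572.67 = 1827.39
ΣP(Period 0)·Q(Period 1) = 3.06×129 + 2.59×313 + 20.99×27 = 394.74 + 810.67 + 566.73 = 1772.14
Index = 1827.39 / 1772.14 × 100 = 103.1177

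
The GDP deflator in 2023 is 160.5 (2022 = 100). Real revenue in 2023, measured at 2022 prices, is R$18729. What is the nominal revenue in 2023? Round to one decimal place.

30060.0

Nominal = Real × (Index/100) = 18729 × (160.5/100)
        = 18729 × 1.605 = 30060.0450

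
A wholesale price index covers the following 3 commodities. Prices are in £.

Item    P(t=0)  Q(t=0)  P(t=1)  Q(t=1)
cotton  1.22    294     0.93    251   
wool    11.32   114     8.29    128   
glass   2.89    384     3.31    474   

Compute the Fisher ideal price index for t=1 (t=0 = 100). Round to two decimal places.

90.93

Laspeyres component (base-period weights):
ΣP(t=1)Q(t=0) = 0.93×294 + 8.29×114 + 3.31×384 = 273.42 + 945.06 + 1271.04 = 2489.52
ΣP(t=0)Q(t=0) = 1.22×294 + 11.32×114 + 2.89×384 = 358.68 + 1290.48 + 1109.76 = 2758.92
L = 2489.52 / 2758.92 × 100 = 90.2353
Paasche component (current-period weights):
ΣP(t=1)Q(t=1) = 0.93×251 + 8.29×128 + 3.31×474 = 233.43 + 1061.12 + 1568.94 = 2863.49
ΣP(t=0)Q(t=1) = 1.22×251 + 11.32×128 + 2.89×474 = 306.22 + 1448.96 + 1369.86 = 3125.04
P = 2863.49 / 3125.04 × 100 = 91.6305
Fisher = √(L × P) = √(90.2353 × 91.6305) = 90.9302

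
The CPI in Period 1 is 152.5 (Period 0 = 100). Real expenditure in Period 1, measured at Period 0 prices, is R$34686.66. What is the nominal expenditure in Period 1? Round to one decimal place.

Nominal = Real × (Index/100) = 34686.66 × (152.5/100)
        = 34686.66 × 1.525 = 52897.1565

52897.2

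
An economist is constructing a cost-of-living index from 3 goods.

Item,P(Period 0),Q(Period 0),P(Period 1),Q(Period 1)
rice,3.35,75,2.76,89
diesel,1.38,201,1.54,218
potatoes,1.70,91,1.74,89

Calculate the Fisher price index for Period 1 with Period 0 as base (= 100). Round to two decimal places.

98.44

Laspeyres component (base-period weights):
ΣP(Period 1)Q(Period 0) = 2.76×75 + 1.54×201 + 1.74×91 = 207 + 309.54 + 158.34 = 674.88
ΣP(Period 0)Q(Period 0) = 3.35×75 + 1.38×201 + 1.70×91 = 251.25 + 277.38 + 154.7 = 683.33
L = 674.88 / 683.33 × 100 = 98.7634
Paasche component (current-period weights):
ΣP(Period 1)Q(Period 1) = 2.76×89 + 1.54×218 + 1.74×89 = 245.64 + 335.72 + 154.86 = 736.22
ΣP(Period 0)Q(Period 1) = 3.35×89 + 1.38×218 + 1.70×89 = 298.15 + 300.84 + 151.3 = 750.29
P = 736.22 / 750.29 × 100 = 98.1247
Fisher = √(L × P) = √(98.7634 × 98.1247) = 98.4435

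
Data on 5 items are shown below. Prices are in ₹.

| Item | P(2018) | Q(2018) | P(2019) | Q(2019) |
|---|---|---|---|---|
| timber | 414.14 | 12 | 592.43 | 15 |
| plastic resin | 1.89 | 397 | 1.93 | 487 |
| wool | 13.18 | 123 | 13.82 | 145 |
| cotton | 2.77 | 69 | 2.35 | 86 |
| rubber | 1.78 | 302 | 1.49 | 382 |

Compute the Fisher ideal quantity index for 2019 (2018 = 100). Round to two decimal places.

Laspeyres component (base-period weights):
ΣP(2018)Q(2019) = 414.14×15 + 1.89×487 + 13.18×145 + 2.77×86 + 1.78×382 = 6212.1 + 920.43 + 1911.1 + 238.22 + 679.96 = 9961.81
ΣP(2018)Q(2018) = 414.14×12 + 1.89×397 + 13.18×123 + 2.77×69 + 1.78×302 = 4969.68 + 750.33 + 1621.14 + 191.13 + 537.56 = 8069.84
L = 9961.81 / 8069.84 × 100 = 123.4450
Paasche component (current-period weights):
ΣP(2019)Q(2019) = 592.43×15 + 1.93×487 + 13.82×145 + 2.35×86 + 1.49×382 = 8886.45 + 939.91 + 2003.9 + 202.1 + 569.18 = 12601.54
ΣP(2019)Q(2018) = 592.43×12 + 1.93×397 + 13.82×123 + 2.35×69 + 1.49×302 = 7109.16 + 766.21 + 1699.86 + 162.15 + 449.98 = 10187.36
P = 12601.54 / 10187.36 × 100 = 123.6978
Fisher = √(L × P) = √(123.4450 × 123.6978) = 123.5713

123.57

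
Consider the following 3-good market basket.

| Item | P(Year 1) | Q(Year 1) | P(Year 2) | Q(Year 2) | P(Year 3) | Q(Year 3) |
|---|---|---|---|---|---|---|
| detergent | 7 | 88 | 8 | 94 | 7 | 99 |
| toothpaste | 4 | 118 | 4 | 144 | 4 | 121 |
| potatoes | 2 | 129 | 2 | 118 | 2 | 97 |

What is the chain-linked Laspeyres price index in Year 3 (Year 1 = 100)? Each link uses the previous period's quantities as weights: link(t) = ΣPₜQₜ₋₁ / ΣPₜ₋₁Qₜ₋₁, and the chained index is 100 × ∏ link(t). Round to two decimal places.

Link Year 1→Year 2:
ΣP(Year 2)Q(Year 1) = 8×88 + 4×118 + 2×129 = 704 + 472 + 258 = 1434
ΣP(Year 1)Q(Year 1) = 7×88 + 4×118 + 2×129 = 616 + 472 + 258 = 1346
link = 1434/1346 = 1.065379
Link Year 2→Year 3:
ΣP(Year 3)Q(Year 2) = 7×94 + 4×144 + 2×118 = 658 + 576 + 236 = 1470
ΣP(Year 2)Q(Year 2) = 8×94 + 4×144 + 2×118 = 752 + 576 + 236 = 1564
link = 1470/1564 = 0.939898
Chained index = 100 × 1.065379 × 0.939898 = 100.1347

100.13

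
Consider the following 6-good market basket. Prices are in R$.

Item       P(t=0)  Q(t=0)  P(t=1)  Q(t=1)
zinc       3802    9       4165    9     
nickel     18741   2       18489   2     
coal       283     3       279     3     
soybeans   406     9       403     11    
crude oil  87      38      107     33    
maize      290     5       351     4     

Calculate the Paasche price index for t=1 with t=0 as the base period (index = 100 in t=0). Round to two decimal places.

104.47

Paasche price index uses current-period quantities as weights.
ΣP(t=1)·Q(t=1) = 4165×9 + 18489×2 + 279×3 + 403×11 + 107×33 + 351×4 = 37485 + 36978 + 837 + 4433 + 3531 + 1404 = 84668
ΣP(t=0)·Q(t=1) = 3802×9 + 18741×2 + 283×3 + 406×11 + 87×33 + 290×4 = 34218 + 37482 + 849 + 4466 + 2871 + 1160 = 81046
Index = 84668 / 81046 × 100 = 104.4691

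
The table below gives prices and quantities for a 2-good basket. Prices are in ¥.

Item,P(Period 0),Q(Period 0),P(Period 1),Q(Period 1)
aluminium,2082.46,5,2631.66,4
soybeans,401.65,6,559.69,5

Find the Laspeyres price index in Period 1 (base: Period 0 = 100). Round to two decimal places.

128.81

Laspeyres price index uses base-period quantities as weights.
ΣP(Period 1)·Q(Period 0) = 2631.66×5 + 559.69×6 = 13158.3 + 3358.14 = 16516.44
ΣP(Period 0)·Q(Period 0) = 2082.46×5 + 401.65×6 = 10412.3 + 2409.9 = 12822.2
Index = 16516.44 / 12822.2 × 100 = 128.8113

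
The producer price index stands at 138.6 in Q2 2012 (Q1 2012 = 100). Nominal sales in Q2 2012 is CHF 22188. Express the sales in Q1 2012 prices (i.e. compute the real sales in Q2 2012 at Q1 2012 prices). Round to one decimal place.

Real = Nominal ÷ (Index/100) = 22188 ÷ (138.6/100)
     = 22188 ÷ 1.386 = 16008.6580

16008.7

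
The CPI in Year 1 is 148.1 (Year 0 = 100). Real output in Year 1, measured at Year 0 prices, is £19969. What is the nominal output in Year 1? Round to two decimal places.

Nominal = Real × (Index/100) = 19969 × (148.1/100)
        = 19969 × 1.481 = 29574.0890

29574.09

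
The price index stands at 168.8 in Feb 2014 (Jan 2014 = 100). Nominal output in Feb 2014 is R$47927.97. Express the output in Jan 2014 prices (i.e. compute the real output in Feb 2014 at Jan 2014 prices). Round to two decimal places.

Real = Nominal ÷ (Index/100) = 47927.97 ÷ (168.8/100)
     = 47927.97 ÷ 1.688 = 28393.3472

28393.35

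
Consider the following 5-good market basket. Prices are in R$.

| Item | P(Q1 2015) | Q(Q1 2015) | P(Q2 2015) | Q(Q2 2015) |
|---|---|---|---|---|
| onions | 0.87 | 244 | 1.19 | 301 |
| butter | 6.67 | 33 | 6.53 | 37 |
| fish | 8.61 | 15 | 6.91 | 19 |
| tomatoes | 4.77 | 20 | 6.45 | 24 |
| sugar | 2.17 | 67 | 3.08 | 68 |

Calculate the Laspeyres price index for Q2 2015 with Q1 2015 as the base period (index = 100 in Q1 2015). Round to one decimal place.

Laspeyres price index uses base-period quantities as weights.
ΣP(Q2 2015)·Q(Q1 2015) = 1.19×244 + 6.53×33 + 6.91×15 + 6.45×20 + 3.08×67 = 290.36 + 215.49 + 103.65 + 129 + 206.36 = 944.86
ΣP(Q1 2015)·Q(Q1 2015) = 0.87×244 + 6.67×33 + 8.61×15 + 4.77×20 + 2.17×67 = 212.28 + 220.11 + 129.15 + 95.4 + 145.39 = 802.33
Index = 944.86 / 802.33 × 100 = 117.7645

117.8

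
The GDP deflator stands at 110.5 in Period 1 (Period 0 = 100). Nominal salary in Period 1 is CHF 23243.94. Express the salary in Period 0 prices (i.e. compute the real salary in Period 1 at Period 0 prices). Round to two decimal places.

Real = Nominal ÷ (Index/100) = 23243.94 ÷ (110.5/100)
     = 23243.94 ÷ 1.105 = 21035.2398

21035.24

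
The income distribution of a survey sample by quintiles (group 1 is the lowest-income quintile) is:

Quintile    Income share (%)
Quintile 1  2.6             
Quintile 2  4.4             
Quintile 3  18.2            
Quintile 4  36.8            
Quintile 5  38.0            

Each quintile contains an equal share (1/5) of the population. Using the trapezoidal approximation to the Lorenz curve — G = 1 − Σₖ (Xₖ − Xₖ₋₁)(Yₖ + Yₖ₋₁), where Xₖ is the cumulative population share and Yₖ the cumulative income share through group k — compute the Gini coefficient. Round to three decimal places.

0.413

Cumulative income shares Yₖ: 0.0260, 0.0700, 0.2520, 0.6200, 1.0000
Σ (Xₖ−Xₖ₋₁)(Yₖ+Yₖ₋₁) = (1/5)(0.0260+0.0000) + (1/5)(0.0700+0.0260) + (1/5)(0.2520+0.0700) + (1/5)(0.6200+0.2520) + (1/5)(1.0000+0.6200)
  = 0.0052 + 0.0192 + 0.0644 + 0.1744 + 0.3240 = 0.5872
G = 1 − 0.5872 = 0.4128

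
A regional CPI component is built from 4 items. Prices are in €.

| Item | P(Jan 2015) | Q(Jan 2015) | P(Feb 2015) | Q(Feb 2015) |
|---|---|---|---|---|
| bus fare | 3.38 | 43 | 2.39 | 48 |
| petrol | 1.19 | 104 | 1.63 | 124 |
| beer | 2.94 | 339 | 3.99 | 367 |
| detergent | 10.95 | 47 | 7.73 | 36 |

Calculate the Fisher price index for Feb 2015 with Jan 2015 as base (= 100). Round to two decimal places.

113.57

Laspeyres component (base-period weights):
ΣP(Feb 2015)Q(Jan 2015) = 2.39×43 + 1.63×104 + 3.99×339 + 7.73×47 = 102.77 + 169.52 + 1352.61 + 363.31 = 1988.21
ΣP(Jan 2015)Q(Jan 2015) = 3.38×43 + 1.19×104 + 2.94×339 + 10.95×47 = 145.34 + 123.76 + 996.66 + 514.65 = 1780.41
L = 1988.21 / 1780.41 × 100 = 111.6715
Paasche component (current-period weights):
ΣP(Feb 2015)Q(Feb 2015) = 2.39×48 + 1.63×124 + 3.99×367 + 7.73×36 = 114.72 + 202.12 + 1464.33 + 278.28 = 2059.45
ΣP(Jan 2015)Q(Feb 2015) = 3.38×48 + 1.19×124 + 2.94×367 + 10.95×36 = 162.24 + 147.56 + 1078.98 + 394.2 = 1782.98
P = 2059.45 / 1782.98 × 100 = 115.5061
Fisher = √(L × P) = √(111.6715 × 115.5061) = 113.5726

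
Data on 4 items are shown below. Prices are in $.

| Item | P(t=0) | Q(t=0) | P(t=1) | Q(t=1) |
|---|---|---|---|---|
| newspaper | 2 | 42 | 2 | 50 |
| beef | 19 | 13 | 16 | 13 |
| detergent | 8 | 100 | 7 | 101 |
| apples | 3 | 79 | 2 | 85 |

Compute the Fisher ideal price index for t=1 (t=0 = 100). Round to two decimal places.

84.05

Laspeyres component (base-period weights):
ΣP(t=1)Q(t=0) = 2×42 + 16×13 + 7×100 + 2×79 = 84 + 208 + 700 + 158 = 1150
ΣP(t=0)Q(t=0) = 2×42 + 19×13 + 8×100 + 3×79 = 84 + 247 + 800 + 237 = 1368
L = 1150 / 1368 × 100 = 84.0643
Paasche component (current-period weights):
ΣP(t=1)Q(t=1) = 2×50 + 16×13 + 7×101 + 2×85 = 100 + 208 + 707 + 170 = 1185
ΣP(t=0)Q(t=1) = 2×50 + 19×13 + 8×101 + 3×85 = 100 + 247 + 808 + 255 = 1410
P = 1185 / 1410 × 100 = 84.0426
Fisher = √(L × P) = √(84.0643 × 84.0426) = 84.0534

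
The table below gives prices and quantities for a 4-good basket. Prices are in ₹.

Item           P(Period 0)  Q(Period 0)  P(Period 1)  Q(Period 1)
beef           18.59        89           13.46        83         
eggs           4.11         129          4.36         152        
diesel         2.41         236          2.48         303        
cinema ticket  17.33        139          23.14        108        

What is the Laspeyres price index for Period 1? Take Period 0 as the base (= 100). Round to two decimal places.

107.74

Laspeyres price index uses base-period quantities as weights.
ΣP(Period 1)·Q(Period 0) = 13.46×89 + 4.36×129 + 2.48×236 + 23.14×139 = 1197.94 + 562.44 + 585.28 + 3216.46 = 5562.12
ΣP(Period 0)·Q(Period 0) = 18.59×89 + 4.11×129 + 2.41×236 + 17.33×139 = 1654.51 + 530.19 + 568.76 + 2408.87 = 5162.33
Index = 5562.12 / 5162.33 × 100 = 107.7444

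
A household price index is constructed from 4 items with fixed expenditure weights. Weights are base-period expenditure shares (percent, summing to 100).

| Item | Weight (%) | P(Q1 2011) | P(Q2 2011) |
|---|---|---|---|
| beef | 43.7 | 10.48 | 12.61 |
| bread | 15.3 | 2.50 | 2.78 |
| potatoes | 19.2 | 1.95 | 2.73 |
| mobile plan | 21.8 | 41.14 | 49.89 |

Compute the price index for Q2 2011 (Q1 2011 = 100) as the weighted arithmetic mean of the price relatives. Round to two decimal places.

122.91

beef: 43.7 × (12.61/10.48) = 43.7 × 1.203244 = 52.5818
bread: 15.3 × (2.78/2.50) = 15.3 × 1.112000 = 17.0136
potatoes: 19.2 × (2.73/1.95) = 19.2 × 1.400000 = 26.8800
mobile plan: 21.8 × (49.89/41.14) = 21.8 × 1.212688 = 26.4366
Index = Σ wᵢ·(p₁ᵢ/p₀ᵢ) = 52.5818 + 17.0136 + 26.8800 + 26.4366 = 122.9120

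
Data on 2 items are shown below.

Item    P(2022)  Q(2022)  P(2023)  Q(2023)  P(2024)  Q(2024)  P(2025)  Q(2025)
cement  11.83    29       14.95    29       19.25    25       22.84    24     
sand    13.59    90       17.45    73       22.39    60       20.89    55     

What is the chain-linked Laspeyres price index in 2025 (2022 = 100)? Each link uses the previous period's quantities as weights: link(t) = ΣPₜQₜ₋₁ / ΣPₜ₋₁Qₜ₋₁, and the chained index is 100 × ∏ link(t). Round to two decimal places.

Link 2022→2023:
ΣP(2023)Q(2022) = 14.95×29 + 17.45×90 = 433.55 + 1570.5 = 2004.05
ΣP(2022)Q(2022) = 11.83×29 + 13.59×90 = 343.07 + 1223.1 = 1566.17
link = 2004.05/1566.17 = 1.279587
Link 2023→2024:
ΣP(2024)Q(2023) = 19.25×29 + 22.39×73 = 558.25 + 1634.47 = 2192.72
ΣP(2023)Q(2023) = 14.95×29 + 17.45×73 = 433.55 + 1273.85 = 1707.4
link = 2192.72/1707.4 = 1.284245
Link 2024→2025:
ΣP(2025)Q(2024) = 22.84×25 + 20.89×60 = 571 + 1253.4 = 1824.4
ΣP(2024)Q(2024) = 19.25×25 + 22.39×60 = 481.25 + 1343.4 = 1824.65
link = 1824.4/1824.65 = 0.999863
Chained index = 100 × 1.279587 × 1.284245 × 0.999863 = 164.3077

164.31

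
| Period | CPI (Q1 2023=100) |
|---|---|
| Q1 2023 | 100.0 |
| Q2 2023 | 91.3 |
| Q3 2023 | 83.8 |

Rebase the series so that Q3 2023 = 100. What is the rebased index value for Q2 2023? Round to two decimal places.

Rebased(Q2 2023) = 91.3 / 83.8 × 100 = 108.9499

108.95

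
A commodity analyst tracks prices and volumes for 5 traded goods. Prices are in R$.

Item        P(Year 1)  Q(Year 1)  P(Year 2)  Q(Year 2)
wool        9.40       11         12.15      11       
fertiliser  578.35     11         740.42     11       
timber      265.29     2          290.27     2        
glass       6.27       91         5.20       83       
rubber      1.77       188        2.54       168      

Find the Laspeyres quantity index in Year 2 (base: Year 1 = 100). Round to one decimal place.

98.9

Laspeyres quantity index uses base-period prices as weights.
ΣP(Year 1)·Q(Year 2) = 9.40×11 + 578.35×11 + 265.29×2 + 6.27×83 + 1.77×168 = 103.4 + 6361.85 + 530.58 + 520.41 + 297.36 = 7813.6
ΣP(Year 1)·Q(Year 1) = 9.40×11 + 578.35×11 + 265.29×2 + 6.27×91 + 1.77×188 = 103.4 + 6361.85 + 530.58 + 570.57 + 332.76 = 7899.16
Index = 7813.6 / 7899.16 × 100 = 98.9168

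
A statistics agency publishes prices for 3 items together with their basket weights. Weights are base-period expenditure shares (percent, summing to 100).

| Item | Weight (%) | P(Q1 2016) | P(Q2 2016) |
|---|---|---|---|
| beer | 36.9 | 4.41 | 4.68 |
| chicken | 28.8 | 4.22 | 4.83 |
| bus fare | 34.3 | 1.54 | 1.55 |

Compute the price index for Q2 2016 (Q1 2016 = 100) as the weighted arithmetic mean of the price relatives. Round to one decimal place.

106.6

beer: 36.9 × (4.68/4.41) = 36.9 × 1.061224 = 39.1592
chicken: 28.8 × (4.83/4.22) = 28.8 × 1.144550 = 32.9630
bus fare: 34.3 × (1.55/1.54) = 34.3 × 1.006494 = 34.5227
Index = Σ wᵢ·(p₁ᵢ/p₀ᵢ) = 39.1592 + 32.9630 + 34.5227 = 106.6449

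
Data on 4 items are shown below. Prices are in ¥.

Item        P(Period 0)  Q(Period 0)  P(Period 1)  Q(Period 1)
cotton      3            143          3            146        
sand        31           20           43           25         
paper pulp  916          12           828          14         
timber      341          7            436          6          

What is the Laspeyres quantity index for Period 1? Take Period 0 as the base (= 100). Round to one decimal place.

Laspeyres quantity index uses base-period prices as weights.
ΣP(Period 0)·Q(Period 1) = 3×146 + 31×25 + 916×14 + 341×6 = 438 + 775 + 12824 + 2046 = 16083
ΣP(Period 0)·Q(Period 0) = 3×143 + 31×20 + 916×12 + 341×7 = 429 + 620 + 10992 + 2387 = 14428
Index = 16083 / 14428 × 100 = 111.4708

111.5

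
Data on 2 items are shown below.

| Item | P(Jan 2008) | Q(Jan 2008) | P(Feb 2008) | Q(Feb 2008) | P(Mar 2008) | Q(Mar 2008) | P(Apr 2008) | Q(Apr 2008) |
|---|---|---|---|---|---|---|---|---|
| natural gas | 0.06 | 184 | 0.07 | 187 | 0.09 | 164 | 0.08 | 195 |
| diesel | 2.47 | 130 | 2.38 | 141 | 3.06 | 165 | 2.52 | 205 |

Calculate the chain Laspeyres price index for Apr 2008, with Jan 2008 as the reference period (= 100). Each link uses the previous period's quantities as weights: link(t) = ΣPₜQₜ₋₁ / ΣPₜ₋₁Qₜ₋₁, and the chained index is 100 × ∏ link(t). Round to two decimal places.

Link Jan 2008→Feb 2008:
ΣP(Feb 2008)Q(Jan 2008) = 0.07×184 + 2.38×130 = 12.88 + 309.4 = 322.28
ΣP(Jan 2008)Q(Jan 2008) = 0.06×184 + 2.47×130 = 11.04 + 321.1 = 332.14
link = 322.28/332.14 = 0.970314
Link Feb 2008→Mar 2008:
ΣP(Mar 2008)Q(Feb 2008) = 0.09×187 + 3.06×141 = 16.83 + 431.46 = 448.29
ΣP(Feb 2008)Q(Feb 2008) = 0.07×187 + 2.38×141 = 13.09 + 335.58 = 348.67
link = 448.29/348.67 = 1.285714
Link Mar 2008→Apr 2008:
ΣP(Apr 2008)Q(Mar 2008) = 0.08×164 + 2.52×165 = 13.12 + 415.8 = 428.92
ΣP(Mar 2008)Q(Mar 2008) = 0.09×164 + 3.06×165 = 14.76 + 504.9 = 519.66
link = 428.92/519.66 = 0.825386
Chained index = 100 × 0.970314 × 1.285714 × 0.825386 = 102.9707

102.97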